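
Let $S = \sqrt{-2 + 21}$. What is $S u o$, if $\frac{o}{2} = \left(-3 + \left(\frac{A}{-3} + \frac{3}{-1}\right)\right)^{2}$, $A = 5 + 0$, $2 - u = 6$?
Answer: $- \frac{4232 \sqrt{19}}{9} \approx -2049.7$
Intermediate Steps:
$u = -4$ ($u = 2 - 6 = -4$)
$A = 5$
$S = \sqrt{19} \approx 4.3589$
$o = \frac{1058}{9}$ ($o = 2 \left(-3 + \left(\frac{5}{-3} + \frac{3}{-1}\right)\right)^{2} = 2 \left(-3 + \left(5 \left(- \frac{1}{3}\right) + 3 \left(-1\right)\right)\right)^{2} = 2 \left(-3 - \frac{14}{3}\right)^{2} = 2 \left(- \frac{23}{3}\right)^{2} = 2 \cdot \frac{529}{9} = \frac{1058}{9} \approx 117.56$)
$S u o = \sqrt{19} \left(-4\right) \frac{1058}{9} = - 4 \sqrt{19} \cdot \frac{1058}{9} = - \frac{4232 \sqrt{19}}{9}$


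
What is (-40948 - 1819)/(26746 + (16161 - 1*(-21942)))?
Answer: -42767/64849 ≈ -0.65949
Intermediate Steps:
(-40948 - 1819)/(26746 + (16161 - 1*(-21942))) = -42767/(26746 + (16161 + 21942)) = -42767/(26746 + 38103) = -42767/64849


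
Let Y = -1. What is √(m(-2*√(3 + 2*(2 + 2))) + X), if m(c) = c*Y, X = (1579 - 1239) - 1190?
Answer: √(-850 + 2*√11) ≈ 29.041*I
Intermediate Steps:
X = -850 (X = 340 - 1190 = -850)
m(c) = -c (m(c) = c*(-1) = -c)
√(m(-2*√(3 + 2*(2 + 2))) + X) = √(-(-2)*√(3 + 2*(2 + 2)) - 850) = √(-(-2)*√(3 + 2*4) - 850) = √(-(-2)*√(3 + 8) - 850) = √(-(-2)*√11 - 850) = √(2*√11 - 850) = √(-850 + 2*√11)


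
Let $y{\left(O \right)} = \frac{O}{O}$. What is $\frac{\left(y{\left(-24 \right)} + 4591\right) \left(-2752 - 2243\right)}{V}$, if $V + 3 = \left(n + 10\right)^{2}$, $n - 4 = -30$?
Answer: $- \frac{22937040}{253} \approx -90660.0$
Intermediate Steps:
$n = -26$ ($n = 4 - 30 = -26$)
$y{\left(O \right)} = 1$
$V = 253$ ($V = -3 + \left(-26 + 10\right)^{2} = -3 + \left(-16\right)^{2} = -3 + 256 = 253$)
$\frac{\left(y{\left(-24 \right)} + 4591\right) \left(-2752 - 2243\right)}{V} = \frac{\left(1 + 4591\right) \left(-2752 - 2243\right)}{253} = 4592 \left(-4995\right) \frac{1}{253} = \left(-22937040\right) \frac{1}{253} = - \frac{22937040}{253}$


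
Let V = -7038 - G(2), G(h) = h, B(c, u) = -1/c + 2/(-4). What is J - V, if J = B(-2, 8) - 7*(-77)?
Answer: 7579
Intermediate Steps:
B(c, u) = -½ - 1/c (B(c, u) = -1/c + 2*(-¼) = -1/c - ½ = -½ - 1/c)
V = -7040 (V = -7038 - 1*2 = -7038 - 2 = -7040)
J = 539 (J = (½)*(-2 - 1*(-2))/(-2) - 7*(-77) = (½)*(-½)*(-2 + 2) + 539 = (½)*(-½)*0 + 539 = 0 + 539 = 539)
J - V = 539 - 1*(-7040) = 539 + 7040 = 7579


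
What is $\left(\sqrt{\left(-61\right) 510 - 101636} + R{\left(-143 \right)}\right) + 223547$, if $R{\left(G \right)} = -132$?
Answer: $223415 + i \sqrt{132746} \approx 2.2342 \cdot 10^{5} + 364.34 i$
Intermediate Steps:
$\left(\sqrt{\left(-61\right) 510 - 101636} + R{\left(-143 \right)}\right) + 223547 = \left(\sqrt{\left(-61\right) 510 - 101636} - 132\right) + 223547 = \left(\sqrt{-31110 - 101636} - 132\right) + 223547 = \left(\sqrt{-132746} - 132\right) + 223547 = \left(i \sqrt{132746} - 132\right) + 223547 = \left(-132 + i \sqrt{132746}\right) + 223547 = 223415 + i \sqrt{132746}$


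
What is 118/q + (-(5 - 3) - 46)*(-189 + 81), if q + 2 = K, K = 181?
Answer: 928054/179 ≈ 5184.7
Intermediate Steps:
q = 179 (q = -2 + 181 = 179)
118/q + (-(5 - 3) - 46)*(-189 + 81) = 118/179 + (-(5 - 3) - 46)*(-189 + 81) = 118*(1/179) + (-1*2 - 46)*(-108) = 118/179 + (-2 - 46)*(-108) = 118/179 - 48*(-108) = 118/179 + 5184 = 928054/179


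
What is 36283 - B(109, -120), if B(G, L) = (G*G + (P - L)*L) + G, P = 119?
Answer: 52973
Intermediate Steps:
B(G, L) = G + G² + L*(119 - L) (B(G, L) = (G*G + (119 - L)*L) + G = (G² + L*(119 - L)) + G = G + G² + L*(119 - L))
36283 - B(109, -120) = 36283 - (109 + 109² - 1*(-120)² + 119*(-120)) = 36283 - (109 + 11881 - 1*14400 - 14280) = 36283 - (109 + 11881 - 14400 - 14280) = 36283 - 1*(-16690) = 36283 + 16690 = 52973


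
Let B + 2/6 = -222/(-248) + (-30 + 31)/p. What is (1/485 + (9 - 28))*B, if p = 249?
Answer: -80488897/7487430 ≈ -10.750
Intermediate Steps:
B = 17471/30876 (B = -1/3 + (-222/(-248) + (-30 + 31)/249) = -1/3 + (-222*(-1/248) + 1*(1/249)) = -1/3 + (111/124 + 1/249) = -1/3 + 27763/30876 = 17471/30876 ≈ 0.56584)
(1/485 + (9 - 28))*B = (1/485 + (9 - 28))*(17471/30876) = (1/485 - 19)*(17471/30876) = -9214/485*17471/30876 = -80488897/7487430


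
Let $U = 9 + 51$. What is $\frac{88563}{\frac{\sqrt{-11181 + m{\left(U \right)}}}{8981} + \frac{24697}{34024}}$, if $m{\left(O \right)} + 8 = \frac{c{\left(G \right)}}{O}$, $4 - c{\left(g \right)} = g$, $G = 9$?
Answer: $\frac{18007463304070914140712}{147629578400031883} - \frac{460381389795927264 i \sqrt{402807}}{147629578400031883} \approx 1.2198 \cdot 10^{5} - 1979.2 i$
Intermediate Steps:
$c{\left(g \right)} = 4 - g$
$U = 60$
$m{\left(O \right)} = -8 - \frac{5}{O}$ ($m{\left(O \right)} = -8 + \frac{4 - 9}{O} = -8 - \frac{5}{O}$)
$\frac{88563}{\frac{\sqrt{-11181 + m{\left(U \right)}}}{8981} + \frac{24697}{34024}} = \frac{88563}{\frac{\sqrt{-11181 - \left(8 + \frac{5}{60}\right)}}{8981} + \frac{24697}{34024}} = \frac{88563}{\sqrt{-11181 - \frac{97}{12}} \cdot \frac{1}{8981} + 24697 \cdot \frac{1}{34024}} = \frac{88563}{\sqrt{-11181 - \frac{97}{12}} \cdot \frac{1}{8981} + \frac{24697}{34024}} = \frac{88563}{\sqrt{- \frac{134269}{12}} \cdot \frac{1}{8981} + \frac{24697}{34024}} = \frac{88563}{\frac{i \sqrt{402807}}{6} \cdot \frac{1}{8981} + \frac{24697}{34024}} = \frac{88563}{\frac{i \sqrt{402807}}{53886} + \frac{24697}{34024}} = \frac{88563}{\frac{24697}{34024} + \frac{i \sqrt{402807}}{53886}}$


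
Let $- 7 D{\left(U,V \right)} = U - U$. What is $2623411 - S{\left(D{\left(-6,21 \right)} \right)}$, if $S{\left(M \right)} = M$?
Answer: $2623411$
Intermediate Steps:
$D{\left(U,V \right)} = 0$ ($D{\left(U,V \right)} = - \frac{U - U}{7} = \left(- \frac{1}{7}\right) 0 = 0$)
$2623411 - S{\left(D{\left(-6,21 \right)} \right)} = 2623411 - 0 = 2623411 + 0 = 2623411$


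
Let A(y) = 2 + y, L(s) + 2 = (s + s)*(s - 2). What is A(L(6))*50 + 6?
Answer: 2406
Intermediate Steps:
L(s) = -2 + 2*s*(-2 + s) (L(s) = -2 + (s + s)*(s - 2) = -2 + (2*s)*(-2 + s) = -2 + 2*s*(-2 + s))
A(L(6))*50 + 6 = (2 + (-2 - 4*6 + 2*6**2))*50 + 6 = (2 + (-2 - 24 + 2*36))*50 + 6 = (2 + (-2 - 24 + 72))*50 + 6 = (2 + 46)*50 + 6 = 48*50 + 6 = 2400 + 6 = 2406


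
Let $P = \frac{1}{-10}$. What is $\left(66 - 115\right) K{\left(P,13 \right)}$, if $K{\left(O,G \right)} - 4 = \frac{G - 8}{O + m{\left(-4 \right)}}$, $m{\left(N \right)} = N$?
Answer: $- \frac{5586}{41} \approx -136.24$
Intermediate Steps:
$P = - \frac{1}{10} \approx -0.1$
$K{\left(O,G \right)} = 4 + \frac{-8 + G}{-4 + O}$ ($K{\left(O,G \right)} = 4 + \frac{G - 8}{O - 4} = 4 + \frac{-8 + G}{-4 + O}$)
$\left(66 - 115\right) K{\left(P,13 \right)} = \left(66 - 115\right) \frac{-24 + 13 + 4 \left(- \frac{1}{10}\right)}{-4 - \frac{1}{10}} = - 49 \frac{-24 + 13 - \frac{2}{5}}{- \frac{41}{10}} = - 49 \left(\left(- \frac{10}{41}\right) \left(- \frac{57}{5}\right)\right) = \left(-49\right) \frac{114}{41} = - \frac{5586}{41}$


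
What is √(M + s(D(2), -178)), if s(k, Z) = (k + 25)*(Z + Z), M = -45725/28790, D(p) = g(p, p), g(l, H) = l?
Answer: I*√318734326078/5758 ≈ 98.049*I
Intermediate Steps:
D(p) = p
M = -9145/5758 (M = -45725*1/28790 = -9145/5758 ≈ -1.5882)
s(k, Z) = 2*Z*(25 + k) (s(k, Z) = (25 + k)*(2*Z) = 2*Z*(25 + k))
√(M + s(D(2), -178)) = √(-9145/5758 + 2*(-178)*(25 + 2)) = √(-9145/5758 + 2*(-178)*27) = √(-9145/5758 - 9612) = √(-55355041/5758) = I*√318734326078/5758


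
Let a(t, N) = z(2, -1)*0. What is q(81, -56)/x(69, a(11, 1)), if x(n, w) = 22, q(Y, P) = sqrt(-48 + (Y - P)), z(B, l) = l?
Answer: sqrt(89)/22 ≈ 0.42882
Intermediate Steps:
q(Y, P) = sqrt(-48 + Y - P)
a(t, N) = 0 (a(t, N) = -1*0 = 0)
q(81, -56)/x(69, a(11, 1)) = sqrt(-48 + 81 - 1*(-56))/22 = sqrt(-48 + 81 + 56)*(1/22) = sqrt(89)*(1/22) = sqrt(89)/22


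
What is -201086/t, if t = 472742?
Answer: -100543/236371 ≈ -0.42536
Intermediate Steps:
-201086/t = -201086/472742 = -201086*1/472742 = -100543/236371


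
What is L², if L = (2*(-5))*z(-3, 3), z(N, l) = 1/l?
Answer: 100/9 ≈ 11.111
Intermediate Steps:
z(N, l) = 1/l
L = -10/3 (L = (2*(-5))/3 = -10*⅓ = -10/3 ≈ -3.3333)
L² = (-10/3)² = 100/9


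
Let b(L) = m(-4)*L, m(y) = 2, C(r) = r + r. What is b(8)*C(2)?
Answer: 64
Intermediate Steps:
C(r) = 2*r
b(L) = 2*L
b(8)*C(2) = (2*8)*(2*2) = 16*4 = 64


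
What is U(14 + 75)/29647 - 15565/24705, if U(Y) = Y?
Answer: -91851362/146485827 ≈ -0.62703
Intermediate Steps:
U(14 + 75)/29647 - 15565/24705 = (14 + 75)/29647 - 15565/24705 = 89*(1/29647) - 15565*1/24705 = 89/29647 - 3113/4941 = -91851362/146485827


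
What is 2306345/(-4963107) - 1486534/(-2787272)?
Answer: 474708230149/6916764587052 ≈ 0.068632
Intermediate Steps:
2306345/(-4963107) - 1486534/(-2787272) = 2306345*(-1/4963107) - 1486534*(-1/2787272) = -2306345/4963107 + 743267/1393636 = 474708230149/6916764587052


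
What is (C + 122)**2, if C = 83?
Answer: 42025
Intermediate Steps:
(C + 122)**2 = (83 + 122)**2 = 205**2 = 42025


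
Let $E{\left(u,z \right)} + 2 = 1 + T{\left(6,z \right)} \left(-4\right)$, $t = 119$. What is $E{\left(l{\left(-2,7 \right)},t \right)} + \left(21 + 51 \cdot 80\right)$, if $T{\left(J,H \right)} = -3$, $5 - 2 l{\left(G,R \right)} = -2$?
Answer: $4112$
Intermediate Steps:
$l{\left(G,R \right)} = \frac{7}{2}$ ($l{\left(G,R \right)} = \frac{5}{2} - -1 = \frac{5}{2} + 1 = \frac{7}{2}$)
$E{\left(u,z \right)} = 11$ ($E{\left(u,z \right)} = -2 + \left(1 - -12\right) = -2 + \left(1 + 12\right) = -2 + 13 = 11$)
$E{\left(l{\left(-2,7 \right)},t \right)} + \left(21 + 51 \cdot 80\right) = 11 + \left(21 + 51 \cdot 80\right) = 11 + \left(21 + 4080\right) = 11 + 4101 = 4112$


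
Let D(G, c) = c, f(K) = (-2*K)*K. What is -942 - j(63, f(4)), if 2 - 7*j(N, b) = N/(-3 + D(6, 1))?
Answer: -13255/14 ≈ -946.79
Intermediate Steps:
f(K) = -2*K²
j(N, b) = 2/7 + N/14 (j(N, b) = 2/7 - N/(7*(-3 + 1)) = 2/7 - N/(7*(-2)) = 2/7 - N*(-1)/(7*2) = 2/7 - (-1)*N/14 = 2/7 + N/14)
-942 - j(63, f(4)) = -942 - (2/7 + (1/14)*63) = -942 - (2/7 + 9/2) = -942 - 1*67/14 = -942 - 67/14 = -13255/14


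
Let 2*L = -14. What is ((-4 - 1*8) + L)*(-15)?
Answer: 285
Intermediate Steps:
L = -7 (L = (½)*(-14) = -7)
((-4 - 1*8) + L)*(-15) = ((-4 - 1*8) - 7)*(-15) = ((-4 - 8) - 7)*(-15) = (-12 - 7)*(-15) = -19*(-15) = 285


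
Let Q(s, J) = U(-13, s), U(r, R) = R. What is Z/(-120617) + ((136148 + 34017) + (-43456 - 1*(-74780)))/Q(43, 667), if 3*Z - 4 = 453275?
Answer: 24296501714/5186531 ≈ 4684.5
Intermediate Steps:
Z = 151093 (Z = 4/3 + (1/3)*453275 = 4/3 + 453275/3 = 151093)
Q(s, J) = s
Z/(-120617) + ((136148 + 34017) + (-43456 - 1*(-74780)))/Q(43, 667) = 151093/(-120617) + ((136148 + 34017) + (-43456 - 1*(-74780)))/43 = 151093*(-1/120617) + (170165 + (-43456 + 74780))*(1/43) = -151093/120617 + (170165 + 31324)*(1/43) = -151093/120617 + 201489*(1/43) = -151093/120617 + 201489/43 = 24296501714/5186531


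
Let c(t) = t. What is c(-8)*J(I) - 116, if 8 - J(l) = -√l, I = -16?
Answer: -180 - 32*I ≈ -180.0 - 32.0*I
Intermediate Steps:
J(l) = 8 + √l (J(l) = 8 - (-1)*√l = 8 + √l)
c(-8)*J(I) - 116 = -8*(8 + √(-16)) - 116 = -8*(8 + 4*I) - 116 = (-64 - 32*I) - 116 = -180 - 32*I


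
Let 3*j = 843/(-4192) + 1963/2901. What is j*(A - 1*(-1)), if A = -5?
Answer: -5783353/9120744 ≈ -0.63409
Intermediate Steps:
j = 5783353/36482976 (j = (843/(-4192) + 1963/2901)/3 = (843*(-1/4192) + 1963*(1/2901))/3 = (-843/4192 + 1963/2901)/3 = (⅓)*(5783353/12160992) = 5783353/36482976 ≈ 0.15852)
j*(A - 1*(-1)) = 5783353*(-5 - 1*(-1))/36482976 = 5783353*(-5 + 1)/36482976 = (5783353/36482976)*(-4) = -5783353/9120744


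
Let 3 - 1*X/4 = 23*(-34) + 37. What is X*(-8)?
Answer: -23936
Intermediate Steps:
X = 2992 (X = 12 - 4*(23*(-34) + 37) = 12 - 4*(-782 + 37) = 12 - 4*(-745) = 12 + 2980 = 2992)
X*(-8) = 2992*(-8) = -23936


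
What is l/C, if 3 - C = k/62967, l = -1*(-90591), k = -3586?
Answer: 5704243497/192487 ≈ 29634.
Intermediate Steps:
l = 90591
C = 192487/62967 (C = 3 - (-3586)/62967 = 3 - 1*(-3586/62967) = 3 + 3586/62967 = 192487/62967 ≈ 3.0569)
l/C = 90591/(192487/62967) = 90591*(62967/192487) = 5704243497/192487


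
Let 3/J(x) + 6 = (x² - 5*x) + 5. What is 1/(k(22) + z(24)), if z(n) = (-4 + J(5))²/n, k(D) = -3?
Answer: -24/23 ≈ -1.0435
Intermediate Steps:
J(x) = 3/(-1 + x² - 5*x) (J(x) = 3/(-6 + ((x² - 5*x) + 5)) = 3/(-6 + (5 + x² - 5*x)) = 3/(-1 + x² - 5*x))
z(n) = 49/n (z(n) = (-4 + 3/(-1 + 5² - 5*5))²/n = (-4 + 3/(-1 + 25 - 25))²/n = (-4 + 3/(-1))²/n = (-4 + 3*(-1))²/n = (-4 - 3)²/n = (-7)²/n = 49/n)
1/(k(22) + z(24)) = 1/(-3 + 49/24) = 1/(-23/24) = -24/23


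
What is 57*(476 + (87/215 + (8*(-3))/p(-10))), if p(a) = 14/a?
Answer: 42338973/1505 ≈ 28132.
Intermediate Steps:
57*(476 + (87/215 + (8*(-3))/p(-10))) = 57*(476 + (87/215 + (8*(-3))/((14/(-10))))) = 57*(476 + (87*(1/215) - 24/(14*(-1/10)))) = 57*(476 + (87/215 - 24/(-7/5))) = 57*(476 + (87/215 - 24*(-5/7))) = 57*(476 + (87/215 + 120/7)) = 57*(476 + 26409/1505) = 57*(742789/1505) = 42338973/1505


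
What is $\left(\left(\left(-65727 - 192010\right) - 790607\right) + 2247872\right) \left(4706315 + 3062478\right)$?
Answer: $9318884729704$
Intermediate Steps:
$\left(\left(\left(-65727 - 192010\right) - 790607\right) + 2247872\right) \left(4706315 + 3062478\right) = \left(\left(-257737 - 790607\right) + 2247872\right) 7768793 = \left(-1048344 + 2247872\right) 7768793 = 1199528 \cdot 7768793 = 9318884729704$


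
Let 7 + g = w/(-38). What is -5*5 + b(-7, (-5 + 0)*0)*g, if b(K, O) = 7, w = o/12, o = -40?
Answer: -4183/57 ≈ -73.386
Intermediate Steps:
w = -10/3 (w = -40/12 = -40*1/12 = -10/3 ≈ -3.3333)
g = -394/57 (g = -7 - 10/3/(-38) = -7 - 10/3*(-1/38) = -7 + 5/57 = -394/57 ≈ -6.9123)
-5*5 + b(-7, (-5 + 0)*0)*g = -5*5 + 7*(-394/57) = -25 - 2758/57 = -4183/57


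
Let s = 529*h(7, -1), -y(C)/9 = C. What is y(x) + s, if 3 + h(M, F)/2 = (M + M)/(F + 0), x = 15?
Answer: -18121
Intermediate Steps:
y(C) = -9*C
h(M, F) = -6 + 4*M/F (h(M, F) = -6 + 2*((M + M)/(F + 0)) = -6 + 2*((2*M)/F) = -6 + 2*(2*M/F) = -6 + 4*M/F)
s = -17986 (s = 529*(-6 + 4*7/(-1)) = 529*(-6 + 4*7*(-1)) = 529*(-6 - 28) = 529*(-34) = -17986)
y(x) + s = -9*15 - 17986 = -135 - 17986 = -18121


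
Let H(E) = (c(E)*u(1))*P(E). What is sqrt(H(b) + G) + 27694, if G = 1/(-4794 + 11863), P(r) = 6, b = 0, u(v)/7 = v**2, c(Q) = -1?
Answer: 27694 + I*sqrt(2098764893)/7069 ≈ 27694.0 + 6.4807*I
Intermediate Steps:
u(v) = 7*v**2
G = 1/7069 ≈ 0.00014146
H(E) = -42 (H(E) = -7*1**2*6 = -7*6 = -42)
sqrt(H(b) + G) + 27694 = sqrt(-42 + 1/7069) + 27694 = sqrt(-296897/7069) + 27694 = I*sqrt(2098764893)/7069 + 27694 = 27694 + I*sqrt(2098764893)/7069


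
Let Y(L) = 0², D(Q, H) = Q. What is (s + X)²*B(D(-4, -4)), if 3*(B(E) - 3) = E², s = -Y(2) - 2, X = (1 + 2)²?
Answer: 1225/3 ≈ 408.33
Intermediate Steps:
X = 9 (X = 3² = 9)
Y(L) = 0
s = -2 (s = -1*0 - 2 = 0 - 2 = -2)
B(E) = 3 + E²/3
(s + X)²*B(D(-4, -4)) = (-2 + 9)²*(3 + (⅓)*(-4)²) = 7²*(3 + (⅓)*16) = 49*(3 + 16/3) = 49*(25/3) = 1225/3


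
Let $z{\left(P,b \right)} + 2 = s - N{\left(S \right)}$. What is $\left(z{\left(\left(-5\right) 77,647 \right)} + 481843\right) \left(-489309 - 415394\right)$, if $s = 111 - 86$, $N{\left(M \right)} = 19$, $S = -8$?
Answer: $-435928426441$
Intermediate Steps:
$s = 25$
$z{\left(P,b \right)} = 4$ ($z{\left(P,b \right)} = -2 + \left(25 - 19\right) = -2 + 6 = 4$)
$\left(z{\left(\left(-5\right) 77,647 \right)} + 481843\right) \left(-489309 - 415394\right) = \left(4 + 481843\right) \left(-489309 - 415394\right) = 481847 \left(-904703\right) = -435928426441$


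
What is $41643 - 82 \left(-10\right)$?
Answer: $42463$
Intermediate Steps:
$41643 - 82 \left(-10\right) = 41643 - -820 = 41643 + 820 = 42463$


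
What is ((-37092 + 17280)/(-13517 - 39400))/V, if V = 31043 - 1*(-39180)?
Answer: 6604/1238663497 ≈ 5.3316e-6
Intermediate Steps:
V = 70223 (V = 31043 + 39180 = 70223)
((-37092 + 17280)/(-13517 - 39400))/V = ((-37092 + 17280)/(-13517 - 39400))/70223 = -19812/(-52917)*(1/70223) = -19812*(-1/52917)*(1/70223) = (6604/17639)*(1/70223) = 6604/1238663497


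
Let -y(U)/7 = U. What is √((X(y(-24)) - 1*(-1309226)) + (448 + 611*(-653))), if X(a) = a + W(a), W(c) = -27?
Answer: 4*√56927 ≈ 954.38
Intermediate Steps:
y(U) = -7*U
X(a) = -27 + a (X(a) = a - 27 = -27 + a)
√((X(y(-24)) - 1*(-1309226)) + (448 + 611*(-653))) = √(((-27 - 7*(-24)) - 1*(-1309226)) + (448 + 611*(-653))) = √(((-27 + 168) + 1309226) + (448 - 398983)) = √((141 + 1309226) - 398535) = √(1309367 - 398535) = √910832 = 4*√56927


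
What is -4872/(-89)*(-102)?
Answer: -496944/89 ≈ -5583.6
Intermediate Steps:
-4872/(-89)*(-102) = -4872*(-1)/89*(-102) = -28*(-174/89)*(-102) = (4872/89)*(-102) = -496944/89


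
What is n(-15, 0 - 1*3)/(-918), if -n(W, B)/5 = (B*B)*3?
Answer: 5/34 ≈ 0.14706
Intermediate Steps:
n(W, B) = -15*B² (n(W, B) = -5*B*B*3 = -5*B²*3 = -15*B²)
n(-15, 0 - 1*3)/(-918) = -15*(0 - 1*3)²/(-918) = -15*(0 - 3)²*(-1/918) = -15*(-3)²*(-1/918) = -15*9*(-1/918) = -135*(-1/918) = 5/34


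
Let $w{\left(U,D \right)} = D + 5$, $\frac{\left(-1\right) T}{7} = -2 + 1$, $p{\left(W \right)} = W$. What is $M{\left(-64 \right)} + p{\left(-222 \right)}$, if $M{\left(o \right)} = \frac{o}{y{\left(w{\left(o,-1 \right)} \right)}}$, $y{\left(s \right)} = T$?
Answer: $- \frac{1618}{7} \approx -231.14$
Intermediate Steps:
$T = 7$ ($T = - 7 \left(-2 + 1\right) = \left(-7\right) \left(-1\right) = 7$)
$w{\left(U,D \right)} = 5 + D$
$y{\left(s \right)} = 7$
$M{\left(o \right)} = \frac{o}{7}$
$M{\left(-64 \right)} + p{\left(-222 \right)} = \frac{1}{7} \left(-64\right) - 222 = - \frac{64}{7} - 222 = - \frac{1618}{7}$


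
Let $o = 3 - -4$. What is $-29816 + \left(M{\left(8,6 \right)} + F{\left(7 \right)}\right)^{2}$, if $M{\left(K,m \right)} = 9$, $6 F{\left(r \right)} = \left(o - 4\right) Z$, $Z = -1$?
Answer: $- \frac{118975}{4} \approx -29744.0$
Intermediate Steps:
$o = 7$ ($o = 3 + 4 = 7$)
$F{\left(r \right)} = - \frac{1}{2}$ ($F{\left(r \right)} = \frac{\left(7 - 4\right) \left(-1\right)}{6} = \frac{3 \left(-1\right)}{6} = \frac{1}{6} \left(-3\right) = - \frac{1}{2}$)
$-29816 + \left(M{\left(8,6 \right)} + F{\left(7 \right)}\right)^{2} = -29816 + \left(9 - \frac{1}{2}\right)^{2} = -29816 + \left(\frac{17}{2}\right)^{2} = -29816 + \frac{289}{4} = - \frac{118975}{4}$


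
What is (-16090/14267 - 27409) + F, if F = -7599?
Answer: -499475226/14267 ≈ -35009.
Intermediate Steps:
(-16090/14267 - 27409) + F = (-16090/14267 - 27409) - 7599 = -391060293/14267 - 7599 = -499475226/14267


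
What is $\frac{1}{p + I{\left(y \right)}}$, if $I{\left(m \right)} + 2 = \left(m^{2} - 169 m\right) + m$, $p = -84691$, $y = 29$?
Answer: $- \frac{1}{88724} \approx -1.1271 \cdot 10^{-5}$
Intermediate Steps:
$I{\left(m \right)} = -2 + m^{2} - 168 m$ ($I{\left(m \right)} = -2 + \left(\left(m^{2} - 169 m\right) + m\right) = -2 + \left(m^{2} - 168 m\right) = -2 + m^{2} - 168 m$)
$\frac{1}{p + I{\left(y \right)}} = \frac{1}{-84691 - \left(4874 - 841\right)} = \frac{1}{-84691 - 4033} = \frac{1}{-88724} = - \frac{1}{88724}$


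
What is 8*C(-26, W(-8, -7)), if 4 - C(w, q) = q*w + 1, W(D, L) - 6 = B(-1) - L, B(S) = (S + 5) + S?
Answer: 3352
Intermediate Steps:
B(S) = 5 + 2*S (B(S) = (5 + S) + S = 5 + 2*S)
W(D, L) = 9 - L (W(D, L) = 6 + ((5 + 2*(-1)) - L) = 6 + ((5 - 2) - L) = 6 + (3 - L) = 9 - L)
C(w, q) = 3 - q*w (C(w, q) = 4 - (q*w + 1) = 4 - (1 + q*w) = 4 + (-1 - q*w) = 3 - q*w)
8*C(-26, W(-8, -7)) = 8*(3 - 1*(9 - 1*(-7))*(-26)) = 8*(3 - 1*(9 + 7)*(-26)) = 8*(3 - 1*16*(-26)) = 8*(3 + 416) = 8*419 = 3352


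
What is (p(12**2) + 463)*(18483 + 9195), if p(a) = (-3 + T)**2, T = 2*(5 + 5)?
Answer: 20813856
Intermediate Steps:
T = 20 (T = 2*10 = 20)
p(a) = 289 (p(a) = (-3 + 20)**2 = 17**2 = 289)
(p(12**2) + 463)*(18483 + 9195) = (289 + 463)*(18483 + 9195) = 752*27678 = 20813856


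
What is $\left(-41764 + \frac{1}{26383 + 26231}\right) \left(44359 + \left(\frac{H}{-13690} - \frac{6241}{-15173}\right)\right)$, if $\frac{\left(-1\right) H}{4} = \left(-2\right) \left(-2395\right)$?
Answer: $- \frac{1012389876639167051800}{546444715959} \approx -1.8527 \cdot 10^{9}$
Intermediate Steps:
$H = -19160$ ($H = - 4 \left(\left(-2\right) \left(-2395\right)\right) = \left(-4\right) 4790 = -19160$)
$\left(-41764 + \frac{1}{26383 + 26231}\right) \left(44359 + \left(\frac{H}{-13690} - \frac{6241}{-15173}\right)\right) = \left(-41764 + \frac{1}{26383 + 26231}\right) \left(44359 - \left(- \frac{6241}{15173} - \frac{1916}{1369}\right)\right) = \left(-41764 + \frac{1}{52614}\right) \left(44359 - - \frac{37615397}{20771837}\right) = \left(-41764 + \frac{1}{52614}\right) \left(44359 + \left(\frac{1916}{1369} + \frac{6241}{15173}\right)\right) = - \frac{2197371095 \left(44359 + \frac{37615397}{20771837}\right)}{52614} = \left(- \frac{2197371095}{52614}\right) \frac{921455532880}{20771837} = - \frac{1012389876639167051800}{546444715959}$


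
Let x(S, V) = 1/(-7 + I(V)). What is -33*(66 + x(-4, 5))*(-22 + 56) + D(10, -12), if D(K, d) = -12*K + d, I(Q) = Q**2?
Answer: -222739/3 ≈ -74246.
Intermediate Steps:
x(S, V) = 1/(-7 + V**2)
D(K, d) = d - 12*K
-33*(66 + x(-4, 5))*(-22 + 56) + D(10, -12) = -33*(66 + 1/(-7 + 5**2))*(-22 + 56) + (-12 - 12*10) = -33*(66 + 1/(-7 + 25))*34 + (-12 - 120) = -33*(66 + 1/18)*34 - 132 = -13079*34/6 - 132 = -33*20213/9 - 132 = -222343/3 - 132 = -222739/3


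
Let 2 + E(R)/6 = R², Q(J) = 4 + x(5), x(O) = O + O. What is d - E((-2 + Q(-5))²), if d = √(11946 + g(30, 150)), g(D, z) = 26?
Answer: -124404 + 2*√2993 ≈ -1.2429e+5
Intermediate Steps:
x(O) = 2*O
Q(J) = 14 (Q(J) = 4 + 2*5 = 4 + 10 = 14)
E(R) = -12 + 6*R²
d = 2*√2993 (d = √(11946 + 26) = √11972 = 2*√2993 ≈ 109.42)
d - E((-2 + Q(-5))²) = 2*√2993 - (-12 + 6*((-2 + 14)²)²) = 2*√2993 - (-12 + 6*(12²)²) = 2*√2993 - (-12 + 6*144²) = 2*√2993 - (-12 + 6*20736) = 2*√2993 - (-12 + 124416) = 2*√2993 - 1*124404 = 2*√2993 - 124404 = -124404 + 2*√2993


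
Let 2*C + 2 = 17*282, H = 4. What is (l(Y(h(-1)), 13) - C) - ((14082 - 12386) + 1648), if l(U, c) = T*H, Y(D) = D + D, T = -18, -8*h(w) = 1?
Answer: -5812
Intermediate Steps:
h(w) = -1/8 (h(w) = -1/8*1 = -1/8)
C = 2396 (C = -1 + (17*282)/2 = -1 + (1/2)*4794 = -1 + 2397 = 2396)
Y(D) = 2*D
l(U, c) = -72 (l(U, c) = -18*4 = -72)
(l(Y(h(-1)), 13) - C) - ((14082 - 12386) + 1648) = (-72 - 1*2396) - ((14082 - 12386) + 1648) = (-72 - 2396) - (1696 + 1648) = -2468 - 1*3344 = -2468 - 3344 = -5812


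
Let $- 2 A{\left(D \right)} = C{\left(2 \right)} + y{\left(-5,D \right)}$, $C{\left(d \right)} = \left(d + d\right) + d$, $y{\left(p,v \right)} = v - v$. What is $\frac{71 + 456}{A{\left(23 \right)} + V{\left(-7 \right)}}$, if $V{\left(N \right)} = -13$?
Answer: $- \frac{527}{16} \approx -32.938$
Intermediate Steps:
$y{\left(p,v \right)} = 0$
$C{\left(d \right)} = 3 d$ ($C{\left(d \right)} = 2 d + d = 3 d$)
$A{\left(D \right)} = -3$ ($A{\left(D \right)} = - \frac{3 \cdot 2 + 0}{2} = - \frac{6 + 0}{2} = \left(- \frac{1}{2}\right) 6 = -3$)
$\frac{71 + 456}{A{\left(23 \right)} + V{\left(-7 \right)}} = \frac{71 + 456}{-3 - 13} = \frac{527}{-16} = 527 \left(- \frac{1}{16}\right) = - \frac{527}{16}$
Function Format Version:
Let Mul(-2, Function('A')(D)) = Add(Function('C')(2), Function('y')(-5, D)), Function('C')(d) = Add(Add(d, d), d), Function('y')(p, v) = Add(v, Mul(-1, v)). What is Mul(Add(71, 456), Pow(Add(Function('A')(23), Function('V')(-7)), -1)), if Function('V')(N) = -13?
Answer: Rational(-527, 16) ≈ -32.938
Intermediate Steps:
Function('y')(p, v) = 0
Function('C')(d) = Mul(3, d) (Function('C')(d) = Add(Mul(2, d), d) = Mul(3, d))
Function('A')(D) = -3 (Function('A')(D) = Mul(Rational(-1, 2), Add(Mul(3, 2), 0)) = Mul(Rational(-1, 2), Add(6, 0)) = Mul(Rational(-1, 2), 6) = -3)
Mul(Add(71, 456), Pow(Add(Function('A')(23), Function('V')(-7)), -1)) = Mul(Add(71, 456), Pow(Add(-3, -13), -1)) = Mul(527, Pow(-16, -1)) = Mul(527, Rational(-1, 16)) = Rational(-527, 16)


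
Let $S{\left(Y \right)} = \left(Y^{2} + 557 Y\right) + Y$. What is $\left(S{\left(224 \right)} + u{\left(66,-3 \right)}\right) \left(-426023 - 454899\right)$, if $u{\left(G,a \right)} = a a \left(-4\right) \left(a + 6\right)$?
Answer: $-154214205320$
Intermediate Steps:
$u{\left(G,a \right)} = - 4 a^{2} \left(6 + a\right)$ ($u{\left(G,a \right)} = a^{2} \left(-4\right) \left(6 + a\right) = - 4 a^{2} \left(6 + a\right)$)
$S{\left(Y \right)} = Y^{2} + 558 Y$
$\left(S{\left(224 \right)} + u{\left(66,-3 \right)}\right) \left(-426023 - 454899\right) = \left(224 \left(558 + 224\right) + 4 \left(-3\right)^{2} \left(-6 - -3\right)\right) \left(-426023 - 454899\right) = \left(224 \cdot 782 + 4 \cdot 9 \left(-6 + 3\right)\right) \left(-880922\right) = \left(175168 + 4 \cdot 9 \left(-3\right)\right) \left(-880922\right) = \left(175168 - 108\right) \left(-880922\right) = 175060 \left(-880922\right) = -154214205320$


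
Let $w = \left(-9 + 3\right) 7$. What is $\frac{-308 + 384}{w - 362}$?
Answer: $- \frac{19}{101} \approx -0.18812$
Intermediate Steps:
$w = -42$ ($w = \left(-6\right) 7 = -42$)
$\frac{-308 + 384}{w - 362} = \frac{-308 + 384}{-42 - 362} = \frac{76}{-404} = 76 \left(- \frac{1}{404}\right) = - \frac{19}{101}$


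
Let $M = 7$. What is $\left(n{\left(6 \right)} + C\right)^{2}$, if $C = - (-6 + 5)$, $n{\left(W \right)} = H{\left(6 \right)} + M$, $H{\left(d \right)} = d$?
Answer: $196$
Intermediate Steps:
$n{\left(W \right)} = 13$ ($n{\left(W \right)} = 6 + 7 = 13$)
$C = 1$ ($C = \left(-1\right) \left(-1\right) = 1$)
$\left(n{\left(6 \right)} + C\right)^{2} = \left(13 + 1\right)^{2} = 14^{2} = 196$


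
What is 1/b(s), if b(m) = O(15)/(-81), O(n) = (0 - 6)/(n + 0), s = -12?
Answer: 405/2 ≈ 202.50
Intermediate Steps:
O(n) = -6/n
b(m) = 2/405 (b(m) = -6/15/(-81) = -6*1/15*(-1/81) = -2/5*(-1/81) = 2/405)
1/b(s) = 1/(2/405) = 405/2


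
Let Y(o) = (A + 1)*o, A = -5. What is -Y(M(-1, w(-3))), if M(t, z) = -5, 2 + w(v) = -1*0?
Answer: -20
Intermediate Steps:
w(v) = -2 (w(v) = -2 - 1*0 = -2 + 0 = -2)
Y(o) = -4*o (Y(o) = (-5 + 1)*o = -4*o)
-Y(M(-1, w(-3))) = -(-4)*(-5) = -1*20 = -20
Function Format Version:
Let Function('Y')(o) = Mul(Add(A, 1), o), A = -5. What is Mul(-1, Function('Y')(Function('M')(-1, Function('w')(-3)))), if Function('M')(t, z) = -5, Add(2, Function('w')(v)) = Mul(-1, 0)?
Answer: -20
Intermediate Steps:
Function('w')(v) = -2 (Function('w')(v) = Add(-2, Mul(-1, 0)) = Add(-2, 0) = -2)
Function('Y')(o) = Mul(-4, o) (Function('Y')(o) = Mul(Add(-5, 1), o) = Mul(-4, o))
Mul(-1, Function('Y')(Function('M')(-1, Function('w')(-3)))) = Mul(-1, Mul(-4, -5)) = Mul(-1, 20) = -20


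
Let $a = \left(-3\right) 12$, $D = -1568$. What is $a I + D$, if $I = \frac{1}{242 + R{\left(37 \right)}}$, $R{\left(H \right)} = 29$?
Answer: $- \frac{424964}{271} \approx -1568.1$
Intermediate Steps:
$I = \frac{1}{271}$ ($I = \frac{1}{242 + 29} = \frac{1}{271} \approx 0.00369$)
$a = -36$
$a I + D = \left(-36\right) \frac{1}{271} - 1568 = - \frac{36}{271} - 1568 = - \frac{424964}{271}$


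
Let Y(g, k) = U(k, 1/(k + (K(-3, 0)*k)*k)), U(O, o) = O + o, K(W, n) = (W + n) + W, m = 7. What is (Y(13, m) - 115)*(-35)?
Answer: 154985/41 ≈ 3780.1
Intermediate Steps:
K(W, n) = n + 2*W
Y(g, k) = k + 1/(k - 6*k²) (Y(g, k) = k + 1/(k + ((0 + 2*(-3))*k)*k) = k + 1/(k + ((0 - 6)*k)*k) = k + 1/(k + (-6*k)*k) = k + 1/(k - 6*k²))
(Y(13, m) - 115)*(-35) = ((7 - 1/(7*(-1 + 6*7))) - 115)*(-35) = ((7 - 1*⅐/(-1 + 42)) - 115)*(-35) = ((7 - 1*⅐/41) - 115)*(-35) = ((7 - 1*⅐*1/41) - 115)*(-35) = ((7 - 1/287) - 115)*(-35) = (2008/287 - 115)*(-35) = -30997/287*(-35) = 154985/41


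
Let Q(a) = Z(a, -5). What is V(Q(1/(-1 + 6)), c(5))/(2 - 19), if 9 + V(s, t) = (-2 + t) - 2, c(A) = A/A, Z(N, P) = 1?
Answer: 12/17 ≈ 0.70588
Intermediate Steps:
Q(a) = 1
c(A) = 1
V(s, t) = -13 + t (V(s, t) = -9 + ((-2 + t) - 2) = -9 + (-4 + t) = -13 + t)
V(Q(1/(-1 + 6)), c(5))/(2 - 19) = (-13 + 1)/(2 - 19) = -12/(-17) = -1/17*(-12) = 12/17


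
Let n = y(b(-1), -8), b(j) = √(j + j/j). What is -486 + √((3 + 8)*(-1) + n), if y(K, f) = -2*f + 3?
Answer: -486 + 2*√2 ≈ -483.17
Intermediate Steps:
b(j) = √(1 + j) (b(j) = √(j + 1) = √(1 + j))
y(K, f) = 3 - 2*f
n = 19 (n = 3 - 2*(-8) = 3 + 16 = 19)
-486 + √((3 + 8)*(-1) + n) = -486 + √((3 + 8)*(-1) + 19) = -486 + √(11*(-1) + 19) = -486 + √(-11 + 19) = -486 + √8 = -486 + 2*√2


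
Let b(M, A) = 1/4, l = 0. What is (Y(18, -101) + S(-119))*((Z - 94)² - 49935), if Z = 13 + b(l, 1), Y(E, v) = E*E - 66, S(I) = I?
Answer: -96553709/16 ≈ -6.0346e+6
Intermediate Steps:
Y(E, v) = -66 + E² (Y(E, v) = E² - 66 = -66 + E²)
b(M, A) = ¼
Z = 53/4 (Z = 13 + ¼ = 53/4 ≈ 13.250)
(Y(18, -101) + S(-119))*((Z - 94)² - 49935) = ((-66 + 18²) - 119)*((53/4 - 94)² - 49935) = ((-66 + 324) - 119)*((-323/4)² - 49935) = (258 - 119)*(104329/16 - 49935) = 139*(-694631/16) = -96553709/16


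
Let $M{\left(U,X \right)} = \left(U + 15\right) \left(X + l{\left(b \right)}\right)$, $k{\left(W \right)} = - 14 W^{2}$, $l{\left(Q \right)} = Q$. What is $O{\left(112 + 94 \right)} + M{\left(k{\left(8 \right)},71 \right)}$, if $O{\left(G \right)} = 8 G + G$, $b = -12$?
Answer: $-50125$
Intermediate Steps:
$O{\left(G \right)} = 9 G$
$M{\left(U,X \right)} = \left(-12 + X\right) \left(15 + U\right)$ ($M{\left(U,X \right)} = \left(U + 15\right) \left(X - 12\right) = \left(15 + U\right) \left(-12 + X\right) = \left(-12 + X\right) \left(15 + U\right)$)
$O{\left(112 + 94 \right)} + M{\left(k{\left(8 \right)},71 \right)} = 9 \left(112 + 94\right) + \left(-180 - 12 \left(- 14 \cdot 8^{2}\right) + 15 \cdot 71 + - 14 \cdot 8^{2} \cdot 71\right) = 9 \cdot 206 + \left(-180 - 12 \left(\left(-14\right) 64\right) + 1065 + \left(-14\right) 64 \cdot 71\right) = 1854 - 51979 = -50125$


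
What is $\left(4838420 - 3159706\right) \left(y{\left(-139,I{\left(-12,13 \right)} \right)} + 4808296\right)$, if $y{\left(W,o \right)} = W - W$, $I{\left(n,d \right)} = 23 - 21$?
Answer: $8071753811344$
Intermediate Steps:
$I{\left(n,d \right)} = 2$ ($I{\left(n,d \right)} = 23 - 21 = 2$)
$y{\left(W,o \right)} = 0$
$\left(4838420 - 3159706\right) \left(y{\left(-139,I{\left(-12,13 \right)} \right)} + 4808296\right) = \left(4838420 - 3159706\right) \left(0 + 4808296\right) = 1678714 \cdot 4808296 = 8071753811344$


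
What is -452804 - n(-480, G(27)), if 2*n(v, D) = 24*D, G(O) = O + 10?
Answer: -453248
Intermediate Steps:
G(O) = 10 + O
n(v, D) = 12*D (n(v, D) = (24*D)/2 = 12*D)
-452804 - n(-480, G(27)) = -452804 - 12*(10 + 27) = -452804 - 12*37 = -452804 - 1*444 = -452804 - 444 = -453248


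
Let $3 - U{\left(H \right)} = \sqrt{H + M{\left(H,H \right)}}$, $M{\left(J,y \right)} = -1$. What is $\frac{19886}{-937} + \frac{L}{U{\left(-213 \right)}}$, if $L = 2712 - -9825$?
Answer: $\frac{30806929}{208951} + \frac{12537 i \sqrt{214}}{223} \approx 147.44 + 822.42 i$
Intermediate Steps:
$L = 12537$ ($L = 2712 + 9825 = 12537$)
$U{\left(H \right)} = 3 - \sqrt{-1 + H}$ ($U{\left(H \right)} = 3 - \sqrt{H - 1} = 3 - \sqrt{-1 + H}$)
$\frac{19886}{-937} + \frac{L}{U{\left(-213 \right)}} = \frac{19886}{-937} + \frac{12537}{3 - \sqrt{-1 - 213}} = 19886 \left(- \frac{1}{937}\right) + \frac{12537}{3 - \sqrt{-214}} = - \frac{19886}{937} + \frac{12537}{3 - i \sqrt{214}}$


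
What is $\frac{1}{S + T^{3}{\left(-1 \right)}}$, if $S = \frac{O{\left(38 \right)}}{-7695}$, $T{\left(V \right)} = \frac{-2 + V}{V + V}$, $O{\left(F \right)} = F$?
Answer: $\frac{3240}{10919} \approx 0.29673$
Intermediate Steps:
$T{\left(V \right)} = \frac{-2 + V}{2 V}$
$S = - \frac{2}{405}$ ($S = \frac{38}{-7695} = 38 \left(- \frac{1}{7695}\right) = - \frac{2}{405} \approx -0.0049383$)
$\frac{1}{S + T^{3}{\left(-1 \right)}} = \frac{1}{- \frac{2}{405} + \left(\frac{-2 - 1}{2 \left(-1\right)}\right)^{3}} = \frac{1}{- \frac{2}{405} + \left(\frac{1}{2} \left(-1\right) \left(-3\right)\right)^{3}} = \frac{1}{- \frac{2}{405} + \left(\frac{3}{2}\right)^{3}} = \frac{1}{- \frac{2}{405} + \frac{27}{8}} = \frac{1}{\frac{10919}{3240}} = \frac{3240}{10919}$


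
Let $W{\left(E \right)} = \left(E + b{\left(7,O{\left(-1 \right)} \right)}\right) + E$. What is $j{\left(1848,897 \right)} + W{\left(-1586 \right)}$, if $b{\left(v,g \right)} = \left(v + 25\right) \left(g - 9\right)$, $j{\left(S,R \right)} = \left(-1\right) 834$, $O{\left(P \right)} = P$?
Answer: $-4326$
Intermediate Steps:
$j{\left(S,R \right)} = -834$
$b{\left(v,g \right)} = \left(-9 + g\right) \left(25 + v\right)$ ($b{\left(v,g \right)} = \left(25 + v\right) \left(-9 + g\right) = \left(-9 + g\right) \left(25 + v\right)$)
$W{\left(E \right)} = -320 + 2 E$ ($W{\left(E \right)} = \left(E - 320\right) + E = \left(-320 + E\right) + E = -320 + 2 E$)
$j{\left(1848,897 \right)} + W{\left(-1586 \right)} = -834 + \left(-320 + 2 \left(-1586\right)\right) = -834 - 3492 = -4326$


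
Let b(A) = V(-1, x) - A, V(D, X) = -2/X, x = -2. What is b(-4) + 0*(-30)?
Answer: 5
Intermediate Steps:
b(A) = 1 - A (b(A) = -2/(-2) - A = -2*(-1/2) - A = 1 - A)
b(-4) + 0*(-30) = (1 - 1*(-4)) + 0*(-30) = (1 + 4) + 0 = 5 + 0 = 5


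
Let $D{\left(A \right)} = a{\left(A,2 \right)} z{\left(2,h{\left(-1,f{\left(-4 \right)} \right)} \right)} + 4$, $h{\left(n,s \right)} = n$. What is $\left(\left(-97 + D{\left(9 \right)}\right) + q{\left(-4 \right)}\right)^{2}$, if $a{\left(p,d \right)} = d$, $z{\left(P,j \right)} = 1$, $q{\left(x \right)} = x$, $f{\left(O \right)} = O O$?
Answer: $9025$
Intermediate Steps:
$f{\left(O \right)} = O^{2}$
$D{\left(A \right)} = 6$ ($D{\left(A \right)} = 2 \cdot 1 + 4 = 2 + 4 = 6$)
$\left(\left(-97 + D{\left(9 \right)}\right) + q{\left(-4 \right)}\right)^{2} = \left(\left(-97 + 6\right) - 4\right)^{2} = \left(-91 - 4\right)^{2} = \left(-95\right)^{2} = 9025$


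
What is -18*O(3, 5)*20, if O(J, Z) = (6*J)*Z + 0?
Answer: -32400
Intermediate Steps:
O(J, Z) = 6*J*Z (O(J, Z) = 6*J*Z + 0 = 6*J*Z)
-18*O(3, 5)*20 = -108*3*5*20 = -18*90*20 = -1620*20 = -32400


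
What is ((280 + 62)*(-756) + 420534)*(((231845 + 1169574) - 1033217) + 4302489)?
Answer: 756567869562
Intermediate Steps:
((280 + 62)*(-756) + 420534)*(((231845 + 1169574) - 1033217) + 4302489) = (342*(-756) + 420534)*((1401419 - 1033217) + 4302489) = (-258552 + 420534)*(368202 + 4302489) = 161982*4670691 = 756567869562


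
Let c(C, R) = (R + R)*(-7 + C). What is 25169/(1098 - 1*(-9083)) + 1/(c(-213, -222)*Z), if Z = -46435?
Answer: 114160815255019/46178682514800 ≈ 2.4722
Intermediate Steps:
c(C, R) = 2*R*(-7 + C) (c(C, R) = (2*R)*(-7 + C) = 2*R*(-7 + C))
25169/(1098 - 1*(-9083)) + 1/(c(-213, -222)*Z) = 25169/(1098 - 1*(-9083)) + 1/((2*(-222)*(-7 - 213))*(-46435)) = 25169/(1098 + 9083) - 1/46435/(2*(-222)*(-220)) = 25169/10181 - 1/46435/97680 = 25169*(1/10181) + (1/97680)*(-1/46435) = 25169/10181 - 1/4535770800 = 114160815255019/46178682514800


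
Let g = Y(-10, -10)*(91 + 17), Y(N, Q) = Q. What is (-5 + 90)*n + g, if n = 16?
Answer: 280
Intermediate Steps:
g = -1080 (g = -10*(91 + 17) = -10*108 = -1080)
(-5 + 90)*n + g = (-5 + 90)*16 - 1080 = 85*16 - 1080 = 1360 - 1080 = 280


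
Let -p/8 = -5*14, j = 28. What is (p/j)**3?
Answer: 8000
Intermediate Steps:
p = 560 (p = -(-40)*14 = -8*(-70) = 560)
(p/j)**3 = (560/28)**3 = (560*(1/28))**3 = 20**3 = 8000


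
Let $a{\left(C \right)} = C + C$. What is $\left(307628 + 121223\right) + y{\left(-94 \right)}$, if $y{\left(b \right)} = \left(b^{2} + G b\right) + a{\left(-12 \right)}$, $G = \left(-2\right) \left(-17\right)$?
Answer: $434467$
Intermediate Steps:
$G = 34$
$a{\left(C \right)} = 2 C$
$y{\left(b \right)} = -24 + b^{2} + 34 b$ ($y{\left(b \right)} = \left(b^{2} + 34 b\right) + 2 \left(-12\right) = \left(b^{2} + 34 b\right) - 24 = -24 + b^{2} + 34 b$)
$\left(307628 + 121223\right) + y{\left(-94 \right)} = \left(307628 + 121223\right) + \left(-24 + \left(-94\right)^{2} + 34 \left(-94\right)\right) = 428851 - -5616 = 428851 + 5616 = 434467$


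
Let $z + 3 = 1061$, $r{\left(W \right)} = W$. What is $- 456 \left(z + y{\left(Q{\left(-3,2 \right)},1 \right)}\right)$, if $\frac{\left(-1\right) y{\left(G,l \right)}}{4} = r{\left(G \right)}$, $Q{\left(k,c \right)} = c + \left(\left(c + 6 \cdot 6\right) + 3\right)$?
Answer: $-404016$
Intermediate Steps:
$z = 1058$ ($z = -3 + 1061 = 1058$)
$Q{\left(k,c \right)} = 39 + 2 c$ ($Q{\left(k,c \right)} = c + \left(\left(c + 36\right) + 3\right) = c + \left(\left(36 + c\right) + 3\right) = c + \left(39 + c\right) = 39 + 2 c$)
$y{\left(G,l \right)} = - 4 G$
$- 456 \left(z + y{\left(Q{\left(-3,2 \right)},1 \right)}\right) = - 456 \left(1058 - 4 \left(39 + 2 \cdot 2\right)\right) = - 456 \left(1058 - 4 \left(39 + 4\right)\right) = - 456 \left(1058 - 172\right) = \left(-456\right) 886 = -404016$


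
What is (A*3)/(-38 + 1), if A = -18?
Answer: 54/37 ≈ 1.4595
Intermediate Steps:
(A*3)/(-38 + 1) = (-18*3)/(-38 + 1) = -54/(-37) = -54*(-1/37) = 54/37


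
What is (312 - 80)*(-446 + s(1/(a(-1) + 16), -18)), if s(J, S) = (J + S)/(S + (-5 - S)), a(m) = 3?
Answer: -9750728/95 ≈ -1.0264e+5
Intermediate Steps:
s(J, S) = -J/5 - S/5 (s(J, S) = (J + S)/(-5) = (J + S)*(-⅕) = -J/5 - S/5)
(312 - 80)*(-446 + s(1/(a(-1) + 16), -18)) = (312 - 80)*(-446 + (-1/(5*(3 + 16)) - ⅕*(-18))) = 232*(-446 + (-⅕/19 + 18/5)) = 232*(-446 + (-⅕*1/19 + 18/5)) = 232*(-446 + (-1/95 + 18/5)) = 232*(-446 + 341/95) = 232*(-42029/95) = -9750728/95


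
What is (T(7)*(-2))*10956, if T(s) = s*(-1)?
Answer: 153384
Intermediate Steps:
T(s) = -s
(T(7)*(-2))*10956 = (-1*7*(-2))*10956 = -7*(-2)*10956 = 14*10956 = 153384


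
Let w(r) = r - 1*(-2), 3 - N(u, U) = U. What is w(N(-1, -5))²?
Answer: 100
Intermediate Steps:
N(u, U) = 3 - U
w(r) = 2 + r (w(r) = r + 2 = 2 + r)
w(N(-1, -5))² = (2 + (3 - 1*(-5)))² = (2 + (3 + 5))² = (2 + 8)² = 10² = 100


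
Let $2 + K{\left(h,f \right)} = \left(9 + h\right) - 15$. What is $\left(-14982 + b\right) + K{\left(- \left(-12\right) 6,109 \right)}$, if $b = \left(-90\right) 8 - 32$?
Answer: $-15670$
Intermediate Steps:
$K{\left(h,f \right)} = -8 + h$ ($K{\left(h,f \right)} = -2 + \left(\left(9 + h\right) - 15\right) = -2 + \left(-6 + h\right) = -8 + h$)
$b = -752$ ($b = -720 - 32 = -752$)
$\left(-14982 + b\right) + K{\left(- \left(-12\right) 6,109 \right)} = \left(-14982 - 752\right) - \left(8 - 72\right) = -15734 - -64 = -15734 + \left(-8 + 72\right) = -15734 + 64 = -15670$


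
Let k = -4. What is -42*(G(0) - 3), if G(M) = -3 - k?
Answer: 84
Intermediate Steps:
G(M) = 1 (G(M) = -3 - 1*(-4) = -3 + 4 = 1)
-42*(G(0) - 3) = -42*(1 - 3) = -42*(-2) = 84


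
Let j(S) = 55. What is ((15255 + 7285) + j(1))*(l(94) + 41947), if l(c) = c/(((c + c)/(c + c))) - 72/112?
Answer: 13298626175/14 ≈ 9.4990e+8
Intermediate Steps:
l(c) = -9/14 + c (l(c) = c/(((2*c)/((2*c)))) - 72*1/112 = c/(((2*c)*(1/(2*c)))) - 9/14 = c/1 - 9/14 = c*1 - 9/14 = c - 9/14 = -9/14 + c)
((15255 + 7285) + j(1))*(l(94) + 41947) = ((15255 + 7285) + 55)*((-9/14 + 94) + 41947) = (22540 + 55)*(1307/14 + 41947) = 22595*(588565/14) = 13298626175/14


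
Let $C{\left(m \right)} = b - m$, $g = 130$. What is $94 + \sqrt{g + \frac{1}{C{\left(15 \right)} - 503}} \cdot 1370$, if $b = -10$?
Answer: $94 + \frac{685 \sqrt{2265087}}{66} \approx 15714.0$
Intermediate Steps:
$C{\left(m \right)} = -10 - m$
$94 + \sqrt{g + \frac{1}{C{\left(15 \right)} - 503}} \cdot 1370 = 94 + \sqrt{130 + \frac{1}{\left(-10 - 15\right) - 503}} \cdot 1370 = 94 + \sqrt{130 + \frac{1}{-25 - 503}} \cdot 1370 = 94 + \sqrt{130 + \frac{1}{-528}} \cdot 1370 = 94 + \sqrt{130 - \frac{1}{528}} \cdot 1370 = 94 + \sqrt{\frac{68639}{528}} \cdot 1370 = 94 + \frac{\sqrt{2265087}}{132} \cdot 1370 = 94 + \frac{685 \sqrt{2265087}}{66}$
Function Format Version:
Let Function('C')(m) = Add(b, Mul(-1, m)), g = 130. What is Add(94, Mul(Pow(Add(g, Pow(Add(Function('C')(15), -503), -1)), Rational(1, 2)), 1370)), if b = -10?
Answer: Add(94, Mul(Rational(685, 66), Pow(2265087, Rational(1, 2)))) ≈ 15714.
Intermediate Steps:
Function('C')(m) = Add(-10, Mul(-1, m))
Add(94, Mul(Pow(Add(g, Pow(Add(Function('C')(15), -503), -1)), Rational(1, 2)), 1370)) = Add(94, Mul(Pow(Add(130, Pow(Add(Add(-10, Mul(-1, 15)), -503), -1)), Rational(1, 2)), 1370)) = Add(94, Mul(Pow(Add(130, Pow(Add(Add(-10, -15), -503), -1)), Rational(1, 2)), 1370)) = Add(94, Mul(Pow(Add(130, Pow(Add(-25, -503), -1)), Rational(1, 2)), 1370)) = Add(94, Mul(Pow(Add(130, Pow(-528, -1)), Rational(1, 2)), 1370)) = Add(94, Mul(Pow(Add(130, Rational(-1, 528)), Rational(1, 2)), 1370)) = Add(94, Mul(Pow(Rational(68639, 528), Rational(1, 2)), 1370)) = Add(94, Mul(Mul(Rational(1, 132), Pow(2265087, Rational(1, 2))), 1370)) = Add(94, Mul(Rational(685, 66), Pow(2265087, Rational(1, 2))))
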